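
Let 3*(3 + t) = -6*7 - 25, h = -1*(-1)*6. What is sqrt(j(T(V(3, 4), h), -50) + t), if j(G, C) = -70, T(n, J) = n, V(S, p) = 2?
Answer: I*sqrt(858)/3 ≈ 9.7639*I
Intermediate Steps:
h = 6 (h = 1*6 = 6)
t = -76/3 (t = -3 + (-6*7 - 25)/3 = -3 + (-42 - 25)/3 = -3 + (1/3)*(-67) = -3 - 67/3 = -76/3 ≈ -25.333)
sqrt(j(T(V(3, 4), h), -50) + t) = sqrt(-70 - 76/3) = sqrt(-286/3) = I*sqrt(858)/3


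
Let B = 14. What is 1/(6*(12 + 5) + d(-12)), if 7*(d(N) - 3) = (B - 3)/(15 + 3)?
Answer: 126/13241 ≈ 0.0095159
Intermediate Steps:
d(N) = 389/126 (d(N) = 3 + ((14 - 3)/(15 + 3))/7 = 3 + (11/18)/7 = 3 + (11*(1/18))/7 = 3 + (1/7)*(11/18) = 3 + 11/126 = 389/126)
1/(6*(12 + 5) + d(-12)) = 1/(6*(12 + 5) + 389/126) = 1/(6*17 + 389/126) = 1/(102 + 389/126) = 1/(13241/126) = 126/13241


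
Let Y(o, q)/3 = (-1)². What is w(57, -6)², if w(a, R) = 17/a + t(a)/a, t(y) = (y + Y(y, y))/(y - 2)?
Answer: 39601/393129 ≈ 0.10073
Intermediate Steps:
Y(o, q) = 3 (Y(o, q) = 3*(-1)² = 3*1 = 3)
t(y) = (3 + y)/(-2 + y) (t(y) = (y + 3)/(y - 2) = (3 + y)/(-2 + y))
w(a, R) = 17/a + (3 + a)/(a*(-2 + a)) (w(a, R) = 17/a + ((3 + a)/(-2 + a))/a = 17/a + (3 + a)/(a*(-2 + a)))
w(57, -6)² = ((-31 + 18*57)/(57*(-2 + 57)))² = ((1/57)*(-31 + 1026)/55)² = ((1/57)*(1/55)*995)² = (199/627)² = 39601/393129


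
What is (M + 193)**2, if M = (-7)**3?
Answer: 22500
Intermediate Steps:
M = -343
(M + 193)**2 = (-343 + 193)**2 = (-150)**2 = 22500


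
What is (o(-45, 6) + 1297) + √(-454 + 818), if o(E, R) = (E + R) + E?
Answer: 1213 + 2*√91 ≈ 1232.1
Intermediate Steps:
o(E, R) = R + 2*E
(o(-45, 6) + 1297) + √(-454 + 818) = ((6 + 2*(-45)) + 1297) + √(-454 + 818) = ((6 - 90) + 1297) + √364 = (-84 + 1297) + 2*√91 = 1213 + 2*√91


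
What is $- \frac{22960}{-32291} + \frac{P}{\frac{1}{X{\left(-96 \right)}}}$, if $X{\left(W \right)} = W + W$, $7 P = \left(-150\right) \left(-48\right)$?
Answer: $- \frac{910998320}{4613} \approx -1.9749 \cdot 10^{5}$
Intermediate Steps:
$P = \frac{7200}{7}$ ($P = \frac{\left(-150\right) \left(-48\right)}{7} = \frac{1}{7} \cdot 7200 = \frac{7200}{7} \approx 1028.6$)
$X{\left(W \right)} = 2 W$
$- \frac{22960}{-32291} + \frac{P}{\frac{1}{X{\left(-96 \right)}}} = - \frac{22960}{-32291} + \frac{7200}{7 \frac{1}{2 \left(-96\right)}} = \left(-22960\right) \left(- \frac{1}{32291}\right) + \frac{7200}{7 \frac{1}{-192}} = \frac{3280}{4613} + \frac{7200}{7 \left(- \frac{1}{192}\right)} = \frac{3280}{4613} + \frac{7200}{7} \left(-192\right) = \frac{3280}{4613} - \frac{1382400}{7} = - \frac{910998320}{4613}$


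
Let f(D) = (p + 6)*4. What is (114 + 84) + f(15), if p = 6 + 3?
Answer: 258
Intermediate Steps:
p = 9
f(D) = 60 (f(D) = (9 + 6)*4 = 15*4 = 60)
(114 + 84) + f(15) = (114 + 84) + 60 = 198 + 60 = 258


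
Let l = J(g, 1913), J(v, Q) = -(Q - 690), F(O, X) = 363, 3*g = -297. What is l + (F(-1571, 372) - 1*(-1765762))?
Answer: 1764902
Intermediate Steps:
g = -99 (g = (1/3)*(-297) = -99)
J(v, Q) = 690 - Q (J(v, Q) = -(-690 + Q) = 690 - Q)
l = -1223 (l = 690 - 1*1913 = 690 - 1913 = -1223)
l + (F(-1571, 372) - 1*(-1765762)) = -1223 + (363 - 1*(-1765762)) = -1223 + (363 + 1765762) = -1223 + 1766125 = 1764902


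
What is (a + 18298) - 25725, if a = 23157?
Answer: 15730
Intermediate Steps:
(a + 18298) - 25725 = (23157 + 18298) - 25725 = 41455 - 25725 = 15730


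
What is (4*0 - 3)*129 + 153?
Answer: -234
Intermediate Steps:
(4*0 - 3)*129 + 153 = (0 - 3)*129 + 153 = -3*129 + 153 = -387 + 153 = -234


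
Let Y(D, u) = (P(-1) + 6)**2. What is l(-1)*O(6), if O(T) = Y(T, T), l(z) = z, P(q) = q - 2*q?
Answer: -49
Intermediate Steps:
P(q) = -q
Y(D, u) = 49 (Y(D, u) = (-1*(-1) + 6)**2 = (1 + 6)**2 = 7**2 = 49)
O(T) = 49
l(-1)*O(6) = -1*49 = -49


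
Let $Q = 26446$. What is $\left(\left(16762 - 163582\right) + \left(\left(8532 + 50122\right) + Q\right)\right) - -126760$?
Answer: $65040$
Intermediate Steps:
$\left(\left(16762 - 163582\right) + \left(\left(8532 + 50122\right) + Q\right)\right) - -126760 = \left(\left(16762 - 163582\right) + \left(\left(8532 + 50122\right) + 26446\right)\right) - -126760 = \left(-146820 + \left(58654 + 26446\right)\right) + 126760 = \left(-146820 + 85100\right) + 126760 = -61720 + 126760 = 65040$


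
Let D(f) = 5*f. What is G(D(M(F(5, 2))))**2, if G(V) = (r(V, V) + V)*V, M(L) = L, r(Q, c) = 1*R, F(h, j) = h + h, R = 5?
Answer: 7562500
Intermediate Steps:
F(h, j) = 2*h
r(Q, c) = 5 (r(Q, c) = 1*5 = 5)
G(V) = V*(5 + V) (G(V) = (5 + V)*V = V*(5 + V))
G(D(M(F(5, 2))))**2 = ((5*(2*5))*(5 + 5*(2*5)))**2 = ((5*10)*(5 + 5*10))**2 = (50*(5 + 50))**2 = (50*55)**2 = 2750**2 = 7562500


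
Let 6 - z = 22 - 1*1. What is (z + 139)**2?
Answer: 15376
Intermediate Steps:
z = -15 (z = 6 - (22 - 1*1) = 6 - (22 - 1) = 6 - 1*21 = 6 - 21 = -15)
(z + 139)**2 = (-15 + 139)**2 = 124**2 = 15376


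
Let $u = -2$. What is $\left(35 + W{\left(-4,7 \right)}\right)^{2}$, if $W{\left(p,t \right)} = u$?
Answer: $1089$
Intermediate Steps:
$W{\left(p,t \right)} = -2$
$\left(35 + W{\left(-4,7 \right)}\right)^{2} = \left(35 - 2\right)^{2} = 33^{2} = 1089$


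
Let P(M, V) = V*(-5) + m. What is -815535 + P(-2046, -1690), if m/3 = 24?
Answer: -807013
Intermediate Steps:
m = 72 (m = 3*24 = 72)
P(M, V) = 72 - 5*V (P(M, V) = V*(-5) + 72 = -5*V + 72 = 72 - 5*V)
-815535 + P(-2046, -1690) = -815535 + (72 - 5*(-1690)) = -815535 + (72 + 8450) = -815535 + 8522 = -807013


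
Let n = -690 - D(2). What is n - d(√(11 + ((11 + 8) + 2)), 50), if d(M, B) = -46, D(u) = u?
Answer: -646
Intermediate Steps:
n = -692 (n = -690 - 1*2 = -690 - 2 = -692)
n - d(√(11 + ((11 + 8) + 2)), 50) = -692 - 1*(-46) = -692 + 46 = -646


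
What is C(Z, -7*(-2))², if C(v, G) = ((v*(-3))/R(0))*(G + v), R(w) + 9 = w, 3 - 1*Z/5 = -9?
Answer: 2190400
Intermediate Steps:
Z = 60 (Z = 15 - 5*(-9) = 15 + 45 = 60)
R(w) = -9 + w
C(v, G) = v*(G + v)/3 (C(v, G) = ((v*(-3))/(-9 + 0))*(G + v) = (-3*v/(-9))*(G + v) = (-3*v*(-⅑))*(G + v) = (v/3)*(G + v) = v*(G + v)/3)
C(Z, -7*(-2))² = ((⅓)*60*(-7*(-2) + 60))² = ((⅓)*60*(14 + 60))² = ((⅓)*60*74)² = 1480² = 2190400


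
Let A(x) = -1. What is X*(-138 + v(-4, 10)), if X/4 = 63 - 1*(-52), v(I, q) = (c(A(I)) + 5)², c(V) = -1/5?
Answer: -264408/5 ≈ -52882.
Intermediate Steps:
c(V) = -⅕ (c(V) = -1*⅕ = -⅕)
v(I, q) = 576/25 (v(I, q) = (-⅕ + 5)² = (24/5)² = 576/25)
X = 460 (X = 4*(63 - 1*(-52)) = 4*(63 + 52) = 4*115 = 460)
X*(-138 + v(-4, 10)) = 460*(-138 + 576/25) = 460*(-2874/25) = -264408/5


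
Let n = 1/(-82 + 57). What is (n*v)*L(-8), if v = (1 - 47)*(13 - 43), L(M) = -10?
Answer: 552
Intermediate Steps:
v = 1380 (v = -46*(-30) = 1380)
n = -1/25 (n = 1/(-25) = -1/25 ≈ -0.040000)
(n*v)*L(-8) = -1/25*1380*(-10) = -276/5*(-10) = 552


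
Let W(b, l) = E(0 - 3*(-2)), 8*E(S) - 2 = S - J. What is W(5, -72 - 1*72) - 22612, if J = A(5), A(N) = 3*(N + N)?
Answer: -90459/4 ≈ -22615.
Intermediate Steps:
A(N) = 6*N (A(N) = 3*(2*N) = 6*N)
J = 30 (J = 6*5 = 30)
E(S) = -7/2 + S/8 (E(S) = 1/4 + (S - 1*30)/8 = 1/4 + (S - 30)/8 = 1/4 + (-30 + S)/8 = 1/4 + (-15/4 + S/8) = -7/2 + S/8)
W(b, l) = -11/4 (W(b, l) = -7/2 + (0 - 3*(-2))/8 = -7/2 + (0 + 6)/8 = -7/2 + (1/8)*6 = -7/2 + 3/4 = -11/4)
W(5, -72 - 1*72) - 22612 = -11/4 - 22612 = -90459/4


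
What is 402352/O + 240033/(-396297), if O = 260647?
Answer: 32295669731/34431208053 ≈ 0.93798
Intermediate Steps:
402352/O + 240033/(-396297) = 402352/260647 + 240033/(-396297) = 402352*(1/260647) + 240033*(-1/396297) = 402352/260647 - 80011/132099 = 32295669731/34431208053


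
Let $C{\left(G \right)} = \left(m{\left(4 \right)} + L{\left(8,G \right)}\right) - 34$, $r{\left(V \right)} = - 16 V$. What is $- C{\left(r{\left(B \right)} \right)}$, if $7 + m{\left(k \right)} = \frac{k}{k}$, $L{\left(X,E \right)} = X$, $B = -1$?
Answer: $32$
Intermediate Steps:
$m{\left(k \right)} = -6$ ($m{\left(k \right)} = -7 + \frac{k}{k} = -7 + 1 = -6$)
$C{\left(G \right)} = -32$ ($C{\left(G \right)} = \left(-6 + 8\right) - 34 = 2 - 34 = -32$)
$- C{\left(r{\left(B \right)} \right)} = \left(-1\right) \left(-32\right) = 32$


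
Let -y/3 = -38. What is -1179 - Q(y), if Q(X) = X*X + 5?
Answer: -14180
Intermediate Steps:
y = 114 (y = -3*(-38) = 114)
Q(X) = 5 + X**2 (Q(X) = X**2 + 5 = 5 + X**2)
-1179 - Q(y) = -1179 - (5 + 114**2) = -1179 - (5 + 12996) = -1179 - 1*13001 = -1179 - 13001 = -14180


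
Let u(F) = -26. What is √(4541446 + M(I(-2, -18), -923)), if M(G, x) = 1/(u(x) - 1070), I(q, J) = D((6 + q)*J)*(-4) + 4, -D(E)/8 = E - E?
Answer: √1363814399310/548 ≈ 2131.1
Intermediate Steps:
D(E) = 0 (D(E) = -8*(E - E) = -8*0 = 0)
I(q, J) = 4 (I(q, J) = 0*(-4) + 4 = 0 + 4 = 4)
M(G, x) = -1/1096 (M(G, x) = 1/(-26 - 1070) = 1/(-1096) = -1/1096)
√(4541446 + M(I(-2, -18), -923)) = √(4541446 - 1/1096) = √(4977424815/1096) = √1363814399310/548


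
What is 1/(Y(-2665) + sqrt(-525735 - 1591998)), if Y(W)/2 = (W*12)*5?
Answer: -106600/34091385911 - I*sqrt(2117733)/102274157733 ≈ -3.1269e-6 - 1.4229e-8*I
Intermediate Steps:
Y(W) = 120*W (Y(W) = 2*((W*12)*5) = 2*((12*W)*5) = 2*(60*W) = 120*W)
1/(Y(-2665) + sqrt(-525735 - 1591998)) = 1/(120*(-2665) + sqrt(-525735 - 1591998)) = 1/(-319800 + sqrt(-2117733)) = 1/(-319800 + I*sqrt(2117733))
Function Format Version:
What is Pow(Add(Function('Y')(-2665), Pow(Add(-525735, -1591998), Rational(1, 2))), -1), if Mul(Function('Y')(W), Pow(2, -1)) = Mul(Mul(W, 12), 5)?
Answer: Add(Rational(-106600, 34091385911), Mul(Rational(-1, 102274157733), I, Pow(2117733, Rational(1, 2)))) ≈ Add(-3.1269e-6, Mul(-1.4229e-8, I))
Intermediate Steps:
Function('Y')(W) = Mul(120, W) (Function('Y')(W) = Mul(2, Mul(Mul(W, 12), 5)) = Mul(2, Mul(Mul(12, W), 5)) = Mul(2, Mul(60, W)) = Mul(120, W))
Pow(Add(Function('Y')(-2665), Pow(Add(-525735, -1591998), Rational(1, 2))), -1) = Pow(Add(Mul(120, -2665), Pow(Add(-525735, -1591998), Rational(1, 2))), -1) = Pow(Add(-319800, Pow(-2117733, Rational(1, 2))), -1) = Pow(Add(-319800, Mul(I, Pow(2117733, Rational(1, 2)))), -1)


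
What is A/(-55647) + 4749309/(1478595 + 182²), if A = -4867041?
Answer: 2540627717134/28040875731 ≈ 90.604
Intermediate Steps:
A/(-55647) + 4749309/(1478595 + 182²) = -4867041/(-55647) + 4749309/(1478595 + 182²) = -4867041*(-1/55647) + 4749309/(1478595 + 33124) = 1622347/18549 + 4749309/1511719 = 2540627717134/28040875731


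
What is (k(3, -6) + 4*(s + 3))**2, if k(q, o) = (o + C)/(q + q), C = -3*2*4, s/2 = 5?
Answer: 2209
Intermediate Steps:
s = 10 (s = 2*5 = 10)
C = -24 (C = -6*4 = -24)
k(q, o) = (-24 + o)/(2*q) (k(q, o) = (o - 24)/(q + q) = (-24 + o)/((2*q)) = (-24 + o)*(1/(2*q)) = (-24 + o)/(2*q))
(k(3, -6) + 4*(s + 3))**2 = ((1/2)*(-24 - 6)/3 + 4*(10 + 3))**2 = ((1/2)*(1/3)*(-30) + 4*13)**2 = (-5 + 52)**2 = 47**2 = 2209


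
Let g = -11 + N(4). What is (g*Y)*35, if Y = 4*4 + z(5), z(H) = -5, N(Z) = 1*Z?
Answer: -2695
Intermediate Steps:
N(Z) = Z
Y = 11 (Y = 4*4 - 5 = 16 - 5 = 11)
g = -7 (g = -11 + 4 = -7)
(g*Y)*35 = -7*11*35 = -77*35 = -2695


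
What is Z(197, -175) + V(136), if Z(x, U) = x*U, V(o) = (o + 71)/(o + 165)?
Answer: -10376768/301 ≈ -34474.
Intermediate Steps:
V(o) = (71 + o)/(165 + o)
Z(x, U) = U*x
Z(197, -175) + V(136) = -175*197 + (71 + 136)/(165 + 136) = -34475 + 207/301 = -10376768/301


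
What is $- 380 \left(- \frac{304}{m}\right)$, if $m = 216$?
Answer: $\frac{14440}{27} \approx 534.81$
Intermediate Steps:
$- 380 \left(- \frac{304}{m}\right) = - 380 \left(- \frac{304}{216}\right) = - 380 \left(\left(-304\right) \frac{1}{216}\right) = \left(-380\right) \left(- \frac{38}{27}\right) = \frac{14440}{27}$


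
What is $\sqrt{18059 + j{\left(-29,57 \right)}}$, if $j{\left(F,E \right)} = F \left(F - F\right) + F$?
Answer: $\sqrt{18030} \approx 134.28$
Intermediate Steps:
$j{\left(F,E \right)} = F$ ($j{\left(F,E \right)} = F 0 + F = 0 + F = F$)
$\sqrt{18059 + j{\left(-29,57 \right)}} = \sqrt{18059 - 29} = \sqrt{18030}$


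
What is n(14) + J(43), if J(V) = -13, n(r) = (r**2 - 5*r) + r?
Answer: 127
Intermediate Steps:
n(r) = r**2 - 4*r
n(14) + J(43) = 14*(-4 + 14) - 13 = 14*10 - 13 = 140 - 13 = 127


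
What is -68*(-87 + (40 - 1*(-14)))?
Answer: 2244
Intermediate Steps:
-68*(-87 + (40 - 1*(-14))) = -68*(-87 + (40 + 14)) = -68*(-87 + 54) = -68*(-33) = 2244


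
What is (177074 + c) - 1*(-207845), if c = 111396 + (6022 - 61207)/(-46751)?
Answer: 23203277750/46751 ≈ 4.9632e+5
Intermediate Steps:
c = 5207929581/46751 (c = 111396 - 55185*(-1/46751) = 111396 + 55185/46751 = 5207929581/46751 ≈ 1.1140e+5)
(177074 + c) - 1*(-207845) = (177074 + 5207929581/46751) - 1*(-207845) = 13486316155/46751 + 207845 = 23203277750/46751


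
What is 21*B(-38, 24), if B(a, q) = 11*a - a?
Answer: -7980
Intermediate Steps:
B(a, q) = 10*a
21*B(-38, 24) = 21*(10*(-38)) = 21*(-380) = -7980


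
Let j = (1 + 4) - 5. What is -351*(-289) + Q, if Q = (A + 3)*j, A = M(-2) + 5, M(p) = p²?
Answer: 101439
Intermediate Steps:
j = 0 (j = 5 - 5 = 0)
A = 9 (A = (-2)² + 5 = 4 + 5 = 9)
Q = 0 (Q = (9 + 3)*0 = 12*0 = 0)
-351*(-289) + Q = -351*(-289) + 0 = 101439 + 0 = 101439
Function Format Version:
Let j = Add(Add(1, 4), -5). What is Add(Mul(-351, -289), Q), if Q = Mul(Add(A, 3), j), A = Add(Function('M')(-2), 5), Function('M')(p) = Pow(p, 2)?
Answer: 101439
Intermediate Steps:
j = 0 (j = Add(5, -5) = 0)
A = 9 (A = Add(Pow(-2, 2), 5) = Add(4, 5) = 9)
Q = 0 (Q = Mul(Add(9, 3), 0) = Mul(12, 0) = 0)
Add(Mul(-351, -289), Q) = Add(Mul(-351, -289), 0) = Add(101439, 0) = 101439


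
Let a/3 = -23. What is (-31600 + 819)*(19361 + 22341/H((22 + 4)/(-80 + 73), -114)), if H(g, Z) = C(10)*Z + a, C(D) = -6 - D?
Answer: -348860526592/585 ≈ -5.9634e+8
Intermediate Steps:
a = -69 (a = 3*(-23) = -69)
H(g, Z) = -69 - 16*Z (H(g, Z) = (-6 - 1*10)*Z - 69 = (-6 - 10)*Z - 69 = -16*Z - 69 = -69 - 16*Z)
(-31600 + 819)*(19361 + 22341/H((22 + 4)/(-80 + 73), -114)) = (-31600 + 819)*(19361 + 22341/(-69 - 16*(-114))) = -30781*(19361 + 22341/(-69 + 1824)) = -30781*(19361 + 22341/1755) = -30781*(19361 + 22341*(1/1755)) = -30781*(19361 + 7447/585) = -30781*11333632/585 = -348860526592/585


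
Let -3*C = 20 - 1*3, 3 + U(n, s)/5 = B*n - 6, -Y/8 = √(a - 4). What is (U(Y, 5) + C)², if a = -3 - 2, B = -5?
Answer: -3216896/9 - 60800*I ≈ -3.5743e+5 - 60800.0*I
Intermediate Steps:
a = -5
Y = -24*I (Y = -8*√(-5 - 4) = -24*I ≈ -24.0*I)
U(n, s) = -45 - 25*n (U(n, s) = -15 + 5*(-5*n - 6) = -15 + 5*(-6 - 5*n) = -15 + (-30 - 25*n) = -45 - 25*n)
C = -17/3 (C = -(20 - 1*3)/3 = -(20 - 3)/3 = -⅓*17 = -17/3 ≈ -5.6667)
(U(Y, 5) + C)² = ((-45 - (-600)*I) - 17/3)² = ((-45 + 600*I) - 17/3)² = (-152/3 + 600*I)²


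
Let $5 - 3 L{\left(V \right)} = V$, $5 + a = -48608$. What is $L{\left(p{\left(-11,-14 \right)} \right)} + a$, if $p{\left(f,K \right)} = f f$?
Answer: $- \frac{145955}{3} \approx -48652.0$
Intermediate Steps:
$a = -48613$ ($a = -5 - 48608 = -48613$)
$p{\left(f,K \right)} = f^{2}$
$L{\left(V \right)} = \frac{5}{3} - \frac{V}{3}$
$L{\left(p{\left(-11,-14 \right)} \right)} + a = \left(\frac{5}{3} - \frac{\left(-11\right)^{2}}{3}\right) - 48613 = \left(\frac{5}{3} - \frac{121}{3}\right) - 48613 = - \frac{116}{3} - 48613 = - \frac{145955}{3}$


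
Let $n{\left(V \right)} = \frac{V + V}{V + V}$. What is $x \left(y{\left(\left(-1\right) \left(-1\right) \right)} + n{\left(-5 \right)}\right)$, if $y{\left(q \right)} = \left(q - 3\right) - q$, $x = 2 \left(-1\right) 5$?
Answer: $20$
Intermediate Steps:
$x = -10$ ($x = \left(-2\right) 5 = -10$)
$n{\left(V \right)} = 1$ ($n{\left(V \right)} = \frac{2 V}{2 V} = 2 V \frac{1}{2 V} = 1$)
$y{\left(q \right)} = -3$ ($y{\left(q \right)} = \left(q - 3\right) - q = \left(-3 + q\right) - q = -3$)
$x \left(y{\left(\left(-1\right) \left(-1\right) \right)} + n{\left(-5 \right)}\right) = - 10 \left(-3 + 1\right) = \left(-10\right) \left(-2\right) = 20$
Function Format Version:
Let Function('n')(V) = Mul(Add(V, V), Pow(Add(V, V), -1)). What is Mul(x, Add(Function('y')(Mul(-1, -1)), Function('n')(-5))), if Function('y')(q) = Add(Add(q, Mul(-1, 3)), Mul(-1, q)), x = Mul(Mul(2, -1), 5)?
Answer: 20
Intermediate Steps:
x = -10 (x = Mul(-2, 5) = -10)
Function('n')(V) = 1 (Function('n')(V) = Mul(Mul(2, V), Pow(Mul(2, V), -1)) = Mul(Mul(2, V), Mul(Rational(1, 2), Pow(V, -1))) = 1)
Function('y')(q) = -3 (Function('y')(q) = Add(Add(q, -3), Mul(-1, q)) = Add(Add(-3, q), Mul(-1, q)) = -3)
Mul(x, Add(Function('y')(Mul(-1, -1)), Function('n')(-5))) = Mul(-10, Add(-3, 1)) = Mul(-10, -2) = 20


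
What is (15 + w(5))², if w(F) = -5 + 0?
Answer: 100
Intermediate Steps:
w(F) = -5
(15 + w(5))² = (15 - 5)² = 10² = 100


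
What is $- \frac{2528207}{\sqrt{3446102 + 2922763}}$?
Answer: $- \frac{2528207 \sqrt{6368865}}{6368865} \approx -1001.8$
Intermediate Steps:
$- \frac{2528207}{\sqrt{3446102 + 2922763}} = - \frac{2528207}{\sqrt{6368865}} = - 2528207 \frac{\sqrt{6368865}}{6368865} = - \frac{2528207 \sqrt{6368865}}{6368865}$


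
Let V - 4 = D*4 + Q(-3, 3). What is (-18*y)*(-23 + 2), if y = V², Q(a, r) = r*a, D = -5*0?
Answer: 9450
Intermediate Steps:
D = 0
Q(a, r) = a*r
V = -5 (V = 4 + (0*4 - 3*3) = 4 + (0 - 9) = 4 - 9 = -5)
y = 25 (y = (-5)² = 25)
(-18*y)*(-23 + 2) = (-18*25)*(-23 + 2) = -450*(-21) = 9450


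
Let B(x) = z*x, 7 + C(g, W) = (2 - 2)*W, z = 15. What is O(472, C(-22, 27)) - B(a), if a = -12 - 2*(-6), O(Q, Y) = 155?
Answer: 155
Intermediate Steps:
C(g, W) = -7 (C(g, W) = -7 + (2 - 2)*W = -7 + 0*W = -7 + 0 = -7)
a = 0 (a = -12 + 12 = 0)
B(x) = 15*x
O(472, C(-22, 27)) - B(a) = 155 - 15*0 = 155 - 1*0 = 155 + 0 = 155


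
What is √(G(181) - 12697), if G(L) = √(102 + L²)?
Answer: √(-12697 + √32863) ≈ 111.87*I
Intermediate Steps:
√(G(181) - 12697) = √(√(102 + 181²) - 12697) = √(√(102 + 32761) - 12697) = √(√32863 - 12697) = √(-12697 + √32863)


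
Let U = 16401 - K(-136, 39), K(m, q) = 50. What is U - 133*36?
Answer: 11563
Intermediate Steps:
U = 16351 (U = 16401 - 1*50 = 16401 - 50 = 16351)
U - 133*36 = 16351 - 133*36 = 16351 - 1*4788 = 16351 - 4788 = 11563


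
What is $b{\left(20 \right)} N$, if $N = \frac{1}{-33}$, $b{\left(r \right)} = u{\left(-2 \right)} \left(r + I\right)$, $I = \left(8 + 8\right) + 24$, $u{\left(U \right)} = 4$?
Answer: $- \frac{80}{11} \approx -7.2727$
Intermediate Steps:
$I = 40$ ($I = 16 + 24 = 40$)
$b{\left(r \right)} = 160 + 4 r$ ($b{\left(r \right)} = 4 \left(r + 40\right) = 4 \left(40 + r\right) = 160 + 4 r$)
$N = - \frac{1}{33} \approx -0.030303$
$b{\left(20 \right)} N = \left(160 + 4 \cdot 20\right) \left(- \frac{1}{33}\right) = \left(160 + 80\right) \left(- \frac{1}{33}\right) = 240 \left(- \frac{1}{33}\right) = - \frac{80}{11}$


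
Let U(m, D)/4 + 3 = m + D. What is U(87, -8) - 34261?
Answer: -33957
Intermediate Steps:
U(m, D) = -12 + 4*D + 4*m (U(m, D) = -12 + 4*(m + D) = -12 + 4*(D + m) = -12 + (4*D + 4*m) = -12 + 4*D + 4*m)
U(87, -8) - 34261 = (-12 + 4*(-8) + 4*87) - 34261 = (-12 - 32 + 348) - 34261 = 304 - 34261 = -33957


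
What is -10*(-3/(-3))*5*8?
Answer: -400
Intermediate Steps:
-10*(-3/(-3))*5*8 = -10*(-3*(-⅓))*5*8 = -10*5*8 = -50*8 = -400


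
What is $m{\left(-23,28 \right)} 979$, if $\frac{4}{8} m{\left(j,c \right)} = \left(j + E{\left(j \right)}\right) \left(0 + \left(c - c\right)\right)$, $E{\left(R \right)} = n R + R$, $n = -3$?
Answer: $0$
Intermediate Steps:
$E{\left(R \right)} = - 2 R$ ($E{\left(R \right)} = - 3 R + R = - 2 R$)
$m{\left(j,c \right)} = 0$ ($m{\left(j,c \right)} = 2 \left(j - 2 j\right) \left(0 + \left(c - c\right)\right) = 2 - j \left(0 + 0\right) = 2 - j 0 = 2 \cdot 0 = 0$)
$m{\left(-23,28 \right)} 979 = 0 \cdot 979 = 0$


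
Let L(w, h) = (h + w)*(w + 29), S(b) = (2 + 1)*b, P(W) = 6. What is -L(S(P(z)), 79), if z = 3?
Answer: -4559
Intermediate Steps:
S(b) = 3*b
L(w, h) = (29 + w)*(h + w) (L(w, h) = (h + w)*(29 + w) = (29 + w)*(h + w))
-L(S(P(z)), 79) = -((3*6)² + 29*79 + 29*(3*6) + 79*(3*6)) = -(18² + 2291 + 29*18 + 79*18) = -(324 + 2291 + 522 + 1422) = -1*4559 = -4559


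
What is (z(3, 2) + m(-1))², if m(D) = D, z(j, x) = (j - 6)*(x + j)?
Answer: 256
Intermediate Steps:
z(j, x) = (-6 + j)*(j + x)
(z(3, 2) + m(-1))² = ((3² - 6*3 - 6*2 + 3*2) - 1)² = ((9 - 18 - 12 + 6) - 1)² = (-15 - 1)² = (-16)² = 256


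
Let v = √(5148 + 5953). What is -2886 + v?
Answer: -2886 + √11101 ≈ -2780.6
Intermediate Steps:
v = √11101 ≈ 105.36
-2886 + v = -2886 + √11101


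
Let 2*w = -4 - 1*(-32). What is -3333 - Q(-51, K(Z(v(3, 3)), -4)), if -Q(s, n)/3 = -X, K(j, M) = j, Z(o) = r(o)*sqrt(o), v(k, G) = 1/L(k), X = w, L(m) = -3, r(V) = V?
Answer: -3375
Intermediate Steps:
w = 14 (w = (-4 - 1*(-32))/2 = (-4 + 32)/2 = (1/2)*28 = 14)
X = 14
v(k, G) = -1/3 (v(k, G) = 1/(-3) = -1/3)
Z(o) = o**(3/2) (Z(o) = o*sqrt(o) = o**(3/2))
Q(s, n) = 42 (Q(s, n) = -(-3)*14 = -3*(-14) = 42)
-3333 - Q(-51, K(Z(v(3, 3)), -4)) = -3333 - 1*42 = -3333 - 42 = -3375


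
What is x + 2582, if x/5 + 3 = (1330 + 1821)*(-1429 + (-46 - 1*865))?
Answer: -36864133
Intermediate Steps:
x = -36866715 (x = -15 + 5*((1330 + 1821)*(-1429 + (-46 - 1*865))) = -15 + 5*(3151*(-1429 + (-46 - 865))) = -15 + 5*(3151*(-1429 - 911)) = -15 + 5*(3151*(-2340)) = -15 + 5*(-7373340) = -15 - 36866700 = -36866715)
x + 2582 = -36866715 + 2582 = -36864133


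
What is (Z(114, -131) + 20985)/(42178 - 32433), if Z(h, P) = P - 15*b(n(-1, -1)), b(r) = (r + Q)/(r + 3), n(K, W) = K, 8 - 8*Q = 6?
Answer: 166877/77960 ≈ 2.1405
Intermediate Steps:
Q = ¼ (Q = 1 - ⅛*6 = 1 - ¾ = ¼ ≈ 0.25000)
b(r) = (¼ + r)/(3 + r) (b(r) = (r + ¼)/(r + 3) = (¼ + r)/(3 + r))
Z(h, P) = 45/8 + P (Z(h, P) = P - 15*(¼ - 1)/(3 - 1) = P - 15*(-3)/(2*4) = P - 15*(-3/8) = P + 45/8 = 45/8 + P)
(Z(114, -131) + 20985)/(42178 - 32433) = ((45/8 - 131) + 20985)/(42178 - 32433) = (-1003/8 + 20985)/9745 = (166877/8)*(1/9745) = 166877/77960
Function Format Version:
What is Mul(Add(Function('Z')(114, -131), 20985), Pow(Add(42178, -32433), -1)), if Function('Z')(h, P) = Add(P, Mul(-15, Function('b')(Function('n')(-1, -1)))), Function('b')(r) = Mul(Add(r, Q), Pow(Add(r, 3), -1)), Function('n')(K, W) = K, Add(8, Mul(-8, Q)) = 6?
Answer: Rational(166877, 77960) ≈ 2.1405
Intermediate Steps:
Q = Rational(1, 4) (Q = Add(1, Mul(Rational(-1, 8), 6)) = Add(1, Rational(-3, 4)) = Rational(1, 4) ≈ 0.25000)
Function('b')(r) = Mul(Pow(Add(3, r), -1), Add(Rational(1, 4), r)) (Function('b')(r) = Mul(Add(r, Rational(1, 4)), Pow(Add(r, 3), -1)) = Mul(Add(Rational(1, 4), r), Pow(Add(3, r), -1)) = Mul(Pow(Add(3, r), -1), Add(Rational(1, 4), r)))
Function('Z')(h, P) = Add(Rational(45, 8), P) (Function('Z')(h, P) = Add(P, Mul(-15, Mul(Pow(Add(3, -1), -1), Add(Rational(1, 4), -1)))) = Add(P, Mul(-15, Mul(Pow(2, -1), Rational(-3, 4)))) = Add(P, Mul(-15, Mul(Rational(1, 2), Rational(-3, 4)))) = Add(P, Mul(-15, Rational(-3, 8))) = Add(P, Rational(45, 8)) = Add(Rational(45, 8), P))
Mul(Add(Function('Z')(114, -131), 20985), Pow(Add(42178, -32433), -1)) = Mul(Add(Add(Rational(45, 8), -131), 20985), Pow(Add(42178, -32433), -1)) = Mul(Add(Rational(-1003, 8), 20985), Pow(9745, -1)) = Mul(Rational(166877, 8), Rational(1, 9745)) = Rational(166877, 77960)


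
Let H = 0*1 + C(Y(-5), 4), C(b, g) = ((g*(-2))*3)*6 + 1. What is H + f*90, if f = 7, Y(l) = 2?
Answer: 487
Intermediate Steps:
C(b, g) = 1 - 36*g (C(b, g) = (-2*g*3)*6 + 1 = -6*g*6 + 1 = -36*g + 1 = 1 - 36*g)
H = -143 (H = 0*1 + (1 - 36*4) = 0 + (1 - 144) = 0 - 143 = -143)
H + f*90 = -143 + 7*90 = -143 + 630 = 487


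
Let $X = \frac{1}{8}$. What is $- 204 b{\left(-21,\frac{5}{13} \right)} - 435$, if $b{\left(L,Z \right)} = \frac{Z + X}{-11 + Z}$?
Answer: $- \frac{39119}{92} \approx -425.21$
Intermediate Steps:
$X = \frac{1}{8} \approx 0.125$
$b{\left(L,Z \right)} = \frac{\frac{1}{8} + Z}{-11 + Z}$ ($b{\left(L,Z \right)} = \frac{Z + \frac{1}{8}}{-11 + Z} = \frac{\frac{1}{8} + Z}{-11 + Z}$)
$- 204 b{\left(-21,\frac{5}{13} \right)} - 435 = - 204 \frac{\frac{1}{8} + \frac{5}{13}}{-11 + \frac{5}{13}} - 435 = - 204 \frac{1}{- \frac{138}{13}} \cdot \frac{53}{104} - 435 = - 204 \left(\left(- \frac{13}{138}\right) \frac{53}{104}\right) - 435 = \left(-204\right) \left(- \frac{53}{1104}\right) - 435 = \frac{901}{92} - 435 = - \frac{39119}{92}$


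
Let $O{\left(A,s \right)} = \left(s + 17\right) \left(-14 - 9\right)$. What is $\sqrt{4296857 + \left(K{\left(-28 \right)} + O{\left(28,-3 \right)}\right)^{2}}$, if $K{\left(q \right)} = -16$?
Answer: $\sqrt{4411101} \approx 2100.3$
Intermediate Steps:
$O{\left(A,s \right)} = -391 - 23 s$ ($O{\left(A,s \right)} = \left(17 + s\right) \left(-23\right) = -391 - 23 s$)
$\sqrt{4296857 + \left(K{\left(-28 \right)} + O{\left(28,-3 \right)}\right)^{2}} = \sqrt{4296857 + \left(-16 - 322\right)^{2}} = \sqrt{4296857 + \left(-338\right)^{2}} = \sqrt{4296857 + 114244} = \sqrt{4411101}$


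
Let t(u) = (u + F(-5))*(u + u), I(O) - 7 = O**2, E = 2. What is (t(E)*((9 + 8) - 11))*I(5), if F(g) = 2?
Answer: 3072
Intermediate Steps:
I(O) = 7 + O**2
t(u) = 2*u*(2 + u) (t(u) = (u + 2)*(u + u) = (2 + u)*(2*u) = 2*u*(2 + u))
(t(E)*((9 + 8) - 11))*I(5) = ((2*2*(2 + 2))*((9 + 8) - 11))*(7 + 5**2) = ((2*2*4)*(17 - 11))*(7 + 25) = (16*6)*32 = 96*32 = 3072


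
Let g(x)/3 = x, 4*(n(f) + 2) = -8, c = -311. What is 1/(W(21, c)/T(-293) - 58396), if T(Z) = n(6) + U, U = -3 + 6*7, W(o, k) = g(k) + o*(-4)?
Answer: -35/2044877 ≈ -1.7116e-5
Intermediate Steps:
n(f) = -4 (n(f) = -2 + (¼)*(-8) = -2 - 2 = -4)
g(x) = 3*x
W(o, k) = -4*o + 3*k (W(o, k) = 3*k + o*(-4) = 3*k - 4*o = -4*o + 3*k)
U = 39 (U = -3 + 42 = 39)
T(Z) = 35 (T(Z) = -4 + 39 = 35)
1/(W(21, c)/T(-293) - 58396) = 1/((-4*21 + 3*(-311))/35 - 58396) = 1/((-84 - 933)*(1/35) - 58396) = 1/(-1017*1/35 - 58396) = 1/(-1017/35 - 58396) = 1/(-2044877/35) = -35/2044877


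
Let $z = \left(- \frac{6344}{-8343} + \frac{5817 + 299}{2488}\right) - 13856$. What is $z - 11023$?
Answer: $- \frac{129089036719}{5189346} \approx -24876.0$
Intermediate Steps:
$z = - \frac{71886875761}{5189346}$ ($z = \left(\left(-6344\right) \left(- \frac{1}{8343}\right) + 6116 \cdot \frac{1}{2488}\right) - 13856 = \left(\frac{6344}{8343} + \frac{1529}{622}\right) - 13856 = \frac{16702415}{5189346} - 13856 = - \frac{71886875761}{5189346} \approx -13853.0$)
$z - 11023 = - \frac{71886875761}{5189346} - 11023 = - \frac{129089036719}{5189346}$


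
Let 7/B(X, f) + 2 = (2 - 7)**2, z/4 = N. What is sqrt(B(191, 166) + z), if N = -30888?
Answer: I*sqrt(65358847)/23 ≈ 351.5*I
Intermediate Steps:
z = -123552 (z = 4*(-30888) = -123552)
B(X, f) = 7/23 (B(X, f) = 7/(-2 + (2 - 7)**2) = 7/(-2 + (-5)**2) = 7/(-2 + 25) = 7/23)
sqrt(B(191, 166) + z) = sqrt(7/23 - 123552) = sqrt(-2841689/23) = I*sqrt(65358847)/23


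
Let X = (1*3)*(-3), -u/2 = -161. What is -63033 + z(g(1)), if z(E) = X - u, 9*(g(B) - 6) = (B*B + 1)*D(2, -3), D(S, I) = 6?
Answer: -63364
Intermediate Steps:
u = 322 (u = -2*(-161) = 322)
X = -9 (X = 3*(-3) = -9)
g(B) = 20/3 + 2*B**2/3 (g(B) = 6 + ((B*B + 1)*6)/9 = 6 + ((B**2 + 1)*6)/9 = 6 + ((1 + B**2)*6)/9 = 6 + (6 + 6*B**2)/9 = 6 + (2/3 + 2*B**2/3) = 20/3 + 2*B**2/3)
z(E) = -331 (z(E) = -9 - 1*322 = -9 - 322 = -331)
-63033 + z(g(1)) = -63033 - 331 = -63364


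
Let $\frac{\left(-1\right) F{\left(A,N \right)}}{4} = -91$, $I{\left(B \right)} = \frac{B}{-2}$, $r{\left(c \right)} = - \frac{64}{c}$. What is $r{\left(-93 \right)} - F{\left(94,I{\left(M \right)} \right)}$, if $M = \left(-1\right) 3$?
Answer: $- \frac{33788}{93} \approx -363.31$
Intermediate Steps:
$M = -3$
$I{\left(B \right)} = - \frac{B}{2}$ ($I{\left(B \right)} = B \left(- \frac{1}{2}\right) = - \frac{B}{2}$)
$F{\left(A,N \right)} = 364$ ($F{\left(A,N \right)} = \left(-4\right) \left(-91\right) = 364$)
$r{\left(-93 \right)} - F{\left(94,I{\left(M \right)} \right)} = - \frac{64}{-93} - 364 = \left(-64\right) \left(- \frac{1}{93}\right) - 364 = \frac{64}{93} - 364 = - \frac{33788}{93}$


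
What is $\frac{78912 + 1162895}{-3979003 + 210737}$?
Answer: $- \frac{1241807}{3768266} \approx -0.32954$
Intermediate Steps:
$\frac{78912 + 1162895}{-3979003 + 210737} = \frac{1241807}{-3768266} = 1241807 \left(- \frac{1}{3768266}\right) = - \frac{1241807}{3768266}$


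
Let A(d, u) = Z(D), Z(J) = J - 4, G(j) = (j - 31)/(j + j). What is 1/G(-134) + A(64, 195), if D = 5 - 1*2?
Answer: 103/165 ≈ 0.62424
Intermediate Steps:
D = 3 (D = 5 - 2 = 3)
G(j) = (-31 + j)/(2*j) (G(j) = (-31 + j)/((2*j)) = (-31 + j)*(1/(2*j)) = (-31 + j)/(2*j))
Z(J) = -4 + J
A(d, u) = -1 (A(d, u) = -4 + 3 = -1)
1/G(-134) + A(64, 195) = 1/((1/2)*(-31 - 134)/(-134)) - 1 = 1/((1/2)*(-1/134)*(-165)) - 1 = 1/(165/268) - 1 = 268/165 - 1 = 103/165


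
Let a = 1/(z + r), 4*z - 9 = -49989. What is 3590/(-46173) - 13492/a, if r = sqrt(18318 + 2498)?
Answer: 7783961615830/46173 - 53968*sqrt(1301) ≈ 1.6664e+8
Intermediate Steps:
r = 4*sqrt(1301) (r = sqrt(20816) = 4*sqrt(1301) ≈ 144.28)
z = -12495 (z = 9/4 + (1/4)*(-49989) = 9/4 - 49989/4 = -12495)
a = 1/(-12495 + 4*sqrt(1301)) ≈ -8.0967e-5
3590/(-46173) - 13492/a = 3590/(-46173) - 13492/(-12495/156104209 - 4*sqrt(1301)/156104209) = 3590*(-1/46173) - 13492/(-12495/156104209 - 4*sqrt(1301)/156104209) = -3590/46173 - 13492/(-12495/156104209 - 4*sqrt(1301)/156104209)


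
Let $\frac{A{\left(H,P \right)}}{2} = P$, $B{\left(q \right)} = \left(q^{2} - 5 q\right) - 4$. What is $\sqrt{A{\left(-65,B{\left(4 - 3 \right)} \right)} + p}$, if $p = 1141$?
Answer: $15 \sqrt{5} \approx 33.541$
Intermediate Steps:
$B{\left(q \right)} = -4 + q^{2} - 5 q$
$A{\left(H,P \right)} = 2 P$
$\sqrt{A{\left(-65,B{\left(4 - 3 \right)} \right)} + p} = \sqrt{2 \left(-4 + \left(4 - 3\right)^{2} - 5 \left(4 - 3\right)\right) + 1141} = \sqrt{2 \left(-4 + 1^{2} - 5\right) + 1141} = \sqrt{2 \left(-4 + 1 - 5\right) + 1141} = \sqrt{2 \left(-8\right) + 1141} = \sqrt{-16 + 1141} = \sqrt{1125} = 15 \sqrt{5}$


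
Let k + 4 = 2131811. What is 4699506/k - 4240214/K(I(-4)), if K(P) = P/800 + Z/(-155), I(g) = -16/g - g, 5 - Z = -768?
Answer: 28021957957441874/32891650203 ≈ 8.5195e+5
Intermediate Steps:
k = 2131807 (k = -4 + 2131811 = 2131807)
Z = 773 (Z = 5 - 1*(-768) = 5 + 768 = 773)
I(g) = -g - 16/g
K(P) = -773/155 + P/800 (K(P) = P/800 + 773/(-155) = P*(1/800) + 773*(-1/155) = P/800 - 773/155 = -773/155 + P/800)
4699506/k - 4240214/K(I(-4)) = 4699506/2131807 - 4240214/(-773/155 + (-1*(-4) - 16/(-4))/800) = 4699506*(1/2131807) - 4240214/(-773/155 + (4 - 16*(-¼))/800) = 4699506/2131807 - 4240214/(-773/155 + (4 + 4)/800) = 4699506/2131807 - 4240214/(-773/155 + (1/800)*8) = 4699506/2131807 - 4240214/(-773/155 + 1/100) = 4699506/2131807 - 4240214/(-15429/3100) = 4699506/2131807 - 4240214*(-3100/15429) = 4699506/2131807 + 13144663400/15429 = 28021957957441874/32891650203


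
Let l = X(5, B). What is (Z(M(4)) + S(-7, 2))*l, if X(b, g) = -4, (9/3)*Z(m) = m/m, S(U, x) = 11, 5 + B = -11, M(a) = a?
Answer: -136/3 ≈ -45.333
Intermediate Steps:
B = -16 (B = -5 - 11 = -16)
Z(m) = ⅓ (Z(m) = (m/m)/3 = (⅓)*1 = ⅓)
l = -4
(Z(M(4)) + S(-7, 2))*l = (⅓ + 11)*(-4) = (34/3)*(-4) = -136/3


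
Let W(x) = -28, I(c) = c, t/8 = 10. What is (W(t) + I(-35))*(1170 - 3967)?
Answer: 176211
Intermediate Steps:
t = 80 (t = 8*10 = 80)
(W(t) + I(-35))*(1170 - 3967) = (-28 - 35)*(1170 - 3967) = -63*(-2797) = 176211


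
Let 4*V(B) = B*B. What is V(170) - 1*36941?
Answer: -29716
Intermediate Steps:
V(B) = B²/4 (V(B) = (B*B)/4 = B²/4)
V(170) - 1*36941 = (¼)*170² - 1*36941 = (¼)*28900 - 36941 = 7225 - 36941 = -29716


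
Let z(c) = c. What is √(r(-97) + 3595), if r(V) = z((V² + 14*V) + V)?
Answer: √11549 ≈ 107.47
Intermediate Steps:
r(V) = V² + 15*V (r(V) = (V² + 14*V) + V = V² + 15*V)
√(r(-97) + 3595) = √(-97*(15 - 97) + 3595) = √(-97*(-82) + 3595) = √(7954 + 3595) = √11549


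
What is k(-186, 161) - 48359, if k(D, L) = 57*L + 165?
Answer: -39017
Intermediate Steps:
k(D, L) = 165 + 57*L
k(-186, 161) - 48359 = (165 + 57*161) - 48359 = (165 + 9177) - 48359 = 9342 - 48359 = -39017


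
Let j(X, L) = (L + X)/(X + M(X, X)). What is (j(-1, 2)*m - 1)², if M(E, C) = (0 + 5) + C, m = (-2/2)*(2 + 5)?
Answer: 100/9 ≈ 11.111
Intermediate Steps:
m = -7 (m = -2*½*7 = -1*7 = -7)
M(E, C) = 5 + C
j(X, L) = (L + X)/(5 + 2*X) (j(X, L) = (L + X)/(X + (5 + X)) = (L + X)/(5 + 2*X))
(j(-1, 2)*m - 1)² = (((2 - 1)/(5 + 2*(-1)))*(-7) - 1)² = ((1/(5 - 2))*(-7) - 1)² = ((1/3)*(-7) - 1)² = (((⅓)*1)*(-7) - 1)² = ((⅓)*(-7) - 1)² = (-7/3 - 1)² = (-10/3)² = 100/9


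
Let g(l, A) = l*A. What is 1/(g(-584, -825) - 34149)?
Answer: 1/447651 ≈ 2.2339e-6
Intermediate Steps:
g(l, A) = A*l
1/(g(-584, -825) - 34149) = 1/(-825*(-584) - 34149) = 1/(481800 - 34149) = 1/447651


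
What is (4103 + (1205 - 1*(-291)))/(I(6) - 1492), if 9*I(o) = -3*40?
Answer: -16797/4516 ≈ -3.7194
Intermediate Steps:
I(o) = -40/3 (I(o) = (-3*40)/9 = (⅑)*(-120) = -40/3)
(4103 + (1205 - 1*(-291)))/(I(6) - 1492) = (4103 + (1205 - 1*(-291)))/(-40/3 - 1492) = (4103 + (1205 + 291))/(-4516/3) = (4103 + 1496)*(-3/4516) = 5599*(-3/4516) = -16797/4516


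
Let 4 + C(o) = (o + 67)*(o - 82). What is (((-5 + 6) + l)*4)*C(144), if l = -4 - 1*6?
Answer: -470808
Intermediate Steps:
l = -10 (l = -4 - 6 = -10)
C(o) = -4 + (-82 + o)*(67 + o) (C(o) = -4 + (o + 67)*(o - 82) = -4 + (67 + o)*(-82 + o) = -4 + (-82 + o)*(67 + o))
(((-5 + 6) + l)*4)*C(144) = (((-5 + 6) - 10)*4)*(-5498 + 144**2 - 15*144) = ((1 - 10)*4)*(-5498 + 20736 - 2160) = -9*4*13078 = -36*13078 = -470808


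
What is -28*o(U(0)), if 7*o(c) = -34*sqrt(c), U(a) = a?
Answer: 0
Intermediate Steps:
o(c) = -34*sqrt(c)/7 (o(c) = (-34*sqrt(c))/7 = -34*sqrt(c)/7)
-28*o(U(0)) = -(-136)*sqrt(0) = -(-136)*0 = -28*0 = 0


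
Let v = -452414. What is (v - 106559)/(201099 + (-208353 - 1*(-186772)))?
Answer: -558973/179518 ≈ -3.1137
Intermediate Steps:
(v - 106559)/(201099 + (-208353 - 1*(-186772))) = (-452414 - 106559)/(201099 + (-208353 - 1*(-186772))) = -558973/(201099 + (-208353 + 186772)) = -558973/(201099 - 21581) = -558973/179518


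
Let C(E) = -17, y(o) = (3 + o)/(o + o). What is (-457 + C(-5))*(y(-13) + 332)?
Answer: -2048154/13 ≈ -1.5755e+5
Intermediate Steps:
y(o) = (3 + o)/(2*o) (y(o) = (3 + o)/((2*o)) = (3 + o)*(1/(2*o)) = (3 + o)/(2*o))
(-457 + C(-5))*(y(-13) + 332) = (-457 - 17)*((½)*(3 - 13)/(-13) + 332) = -474*((½)*(-1/13)*(-10) + 332) = -474*(5/13 + 332) = -474*4321/13 = -2048154/13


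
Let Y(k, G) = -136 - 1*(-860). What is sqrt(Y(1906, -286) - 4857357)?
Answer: I*sqrt(4856633) ≈ 2203.8*I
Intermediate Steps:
Y(k, G) = 724 (Y(k, G) = -136 + 860 = 724)
sqrt(Y(1906, -286) - 4857357) = sqrt(724 - 4857357) = sqrt(-4856633) = I*sqrt(4856633)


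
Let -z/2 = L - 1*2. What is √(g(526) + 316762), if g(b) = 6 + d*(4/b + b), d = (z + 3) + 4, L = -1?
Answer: 2*√5595877563/263 ≈ 568.86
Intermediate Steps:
z = 6 (z = -2*(-1 - 1*2) = -2*(-1 - 2) = -2*(-3) = 6)
d = 13 (d = (6 + 3) + 4 = 9 + 4 = 13)
g(b) = 6 + 13*b + 52/b (g(b) = 6 + 13*(4/b + b) = 6 + 13*(b + 4/b) = 6 + (13*b + 52/b) = 6 + 13*b + 52/b)
√(g(526) + 316762) = √((6 + 13*526 + 52/526) + 316762) = √((6 + 6838 + 52*(1/526)) + 316762) = √((6 + 6838 + 26/263) + 316762) = √(1799998/263 + 316762) = √(85108404/263) = 2*√5595877563/263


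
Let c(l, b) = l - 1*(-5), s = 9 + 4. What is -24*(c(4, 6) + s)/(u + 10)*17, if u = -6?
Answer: -2244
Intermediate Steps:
s = 13
c(l, b) = 5 + l (c(l, b) = l + 5 = 5 + l)
-24*(c(4, 6) + s)/(u + 10)*17 = -24*((5 + 4) + 13)/(-6 + 10)*17 = -24*(9 + 13)/4*17 = -528/4*17 = -24*11/2*17 = -132*17 = -2244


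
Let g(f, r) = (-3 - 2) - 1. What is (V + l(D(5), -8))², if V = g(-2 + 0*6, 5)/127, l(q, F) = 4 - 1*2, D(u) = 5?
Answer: 61504/16129 ≈ 3.8133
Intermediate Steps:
l(q, F) = 2 (l(q, F) = 4 - 2 = 2)
g(f, r) = -6 (g(f, r) = -5 - 1 = -6)
V = -6/127 ≈ -0.047244
(V + l(D(5), -8))² = (-6/127 + 2)² = (248/127)² = 61504/16129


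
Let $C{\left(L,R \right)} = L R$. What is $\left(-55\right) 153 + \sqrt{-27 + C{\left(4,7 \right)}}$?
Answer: $-8414$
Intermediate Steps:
$\left(-55\right) 153 + \sqrt{-27 + C{\left(4,7 \right)}} = \left(-55\right) 153 + \sqrt{-27 + 4 \cdot 7} = -8415 + \sqrt{-27 + 28} = -8415 + \sqrt{1} = -8415 + 1 = -8414$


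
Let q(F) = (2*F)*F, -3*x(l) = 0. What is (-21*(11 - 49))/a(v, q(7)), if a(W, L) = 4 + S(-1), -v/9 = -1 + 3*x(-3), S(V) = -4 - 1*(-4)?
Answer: 399/2 ≈ 199.50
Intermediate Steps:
x(l) = 0 (x(l) = -⅓*0 = 0)
q(F) = 2*F²
S(V) = 0 (S(V) = -4 + 4 = 0)
v = 9 (v = -9*(-1 + 3*0) = -9*(-1 + 0) = -9*(-1) = 9)
a(W, L) = 4 (a(W, L) = 4 + 0 = 4)
(-21*(11 - 49))/a(v, q(7)) = -21*(11 - 49)/4 = -21*(-38)*(¼) = 798*(¼) = 399/2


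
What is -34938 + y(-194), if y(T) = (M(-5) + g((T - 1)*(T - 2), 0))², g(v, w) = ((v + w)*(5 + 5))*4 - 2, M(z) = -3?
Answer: 2337214117087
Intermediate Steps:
g(v, w) = -2 + 40*v + 40*w (g(v, w) = ((v + w)*10)*4 - 2 = (10*v + 10*w)*4 - 2 = (40*v + 40*w) - 2 = -2 + 40*v + 40*w)
y(T) = (-5 + 40*(-1 + T)*(-2 + T))² (y(T) = (-3 + (-2 + 40*((T - 1)*(T - 2)) + 40*0))² = (-3 + (-2 + 40*((-1 + T)*(-2 + T)) + 0))² = (-3 + (-2 + 40*(-1 + T)*(-2 + T) + 0))² = (-3 + (-2 + 40*(-1 + T)*(-2 + T)))² = (-5 + 40*(-1 + T)*(-2 + T))²)
-34938 + y(-194) = -34938 + 25*(15 - 24*(-194) + 8*(-194)²)² = -34938 + 25*(15 + 4656 + 8*37636)² = -34938 + 25*(15 + 4656 + 301088)² = -34938 + 25*305759² = -34938 + 25*93488566081 = -34938 + 2337214152025 = 2337214117087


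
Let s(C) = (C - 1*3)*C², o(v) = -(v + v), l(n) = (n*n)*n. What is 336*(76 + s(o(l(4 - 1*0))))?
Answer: -721132608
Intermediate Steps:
l(n) = n³ (l(n) = n²*n = n³)
o(v) = -2*v
s(C) = C²*(-3 + C) (s(C) = (C - 3)*C² = (-3 + C)*C² = C²*(-3 + C))
336*(76 + s(o(l(4 - 1*0)))) = 336*(76 + (-2*(4 - 1*0)³)²*(-3 - 2*(4 - 1*0)³)) = 336*(76 + (-2*(4 + 0)³)²*(-3 - 2*(4 + 0)³)) = 336*(76 + (-2*4³)²*(-3 - 2*4³)) = 336*(76 + (-2*64)²*(-3 - 2*64)) = 336*(76 + (-128)²*(-3 - 128)) = 336*(76 + 16384*(-131)) = 336*(76 - 2146304) = 336*(-2146228) = -721132608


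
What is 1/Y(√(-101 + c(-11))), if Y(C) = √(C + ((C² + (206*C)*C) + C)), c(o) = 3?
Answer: 2^(¾)*√7/(14*√(-1449*√2 + 2*I)) ≈ 3.4262e-6 - 0.007021*I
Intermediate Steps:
Y(C) = √(2*C + 207*C²) (Y(C) = √(C + ((C² + 206*C²) + C)) = √(C + (207*C² + C)) = √(C + (C + 207*C²)) = √(2*C + 207*C²))
1/Y(√(-101 + c(-11))) = 1/(√(√(-101 + 3)*(2 + 207*√(-101 + 3)))) = 1/(√(√(-98)*(2 + 207*√(-98)))) = 1/(√((7*I*√2)*(2 + 207*(7*I*√2)))) = 1/(√((7*I*√2)*(2 + 1449*I*√2))) = 1/(√(7*I*√2*(2 + 1449*I*√2))) = 1/(2^(¼)*√7*√(I*(2 + 1449*I*√2))) = 2^(¾)*√7/(14*√(I*(2 + 1449*I*√2)))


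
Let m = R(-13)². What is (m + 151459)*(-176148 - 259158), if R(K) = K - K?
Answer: -65931011454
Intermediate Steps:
R(K) = 0
m = 0 (m = 0² = 0)
(m + 151459)*(-176148 - 259158) = (0 + 151459)*(-176148 - 259158) = 151459*(-435306) = -65931011454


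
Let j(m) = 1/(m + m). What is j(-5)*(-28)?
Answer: 14/5 ≈ 2.8000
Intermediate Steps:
j(m) = 1/(2*m)
j(-5)*(-28) = ((½)/(-5))*(-28) = ((½)*(-⅕))*(-28) = -⅒*(-28) = 14/5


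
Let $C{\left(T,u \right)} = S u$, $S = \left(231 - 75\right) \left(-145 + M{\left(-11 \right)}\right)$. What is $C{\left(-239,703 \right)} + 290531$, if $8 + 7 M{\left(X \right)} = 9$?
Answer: $- \frac{109169635}{7} \approx -1.5596 \cdot 10^{7}$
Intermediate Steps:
$M{\left(X \right)} = \frac{1}{7}$ ($M{\left(X \right)} = - \frac{8}{7} + \frac{1}{7} \cdot 9 = - \frac{8}{7} + \frac{9}{7} = \frac{1}{7}$)
$S = - \frac{158184}{7}$ ($S = \left(231 - 75\right) \left(-145 + \frac{1}{7}\right) = 156 \left(- \frac{1014}{7}\right) = - \frac{158184}{7} \approx -22598.0$)
$C{\left(T,u \right)} = - \frac{158184 u}{7}$
$C{\left(-239,703 \right)} + 290531 = \left(- \frac{158184}{7}\right) 703 + 290531 = - \frac{111203352}{7} + 290531 = - \frac{109169635}{7}$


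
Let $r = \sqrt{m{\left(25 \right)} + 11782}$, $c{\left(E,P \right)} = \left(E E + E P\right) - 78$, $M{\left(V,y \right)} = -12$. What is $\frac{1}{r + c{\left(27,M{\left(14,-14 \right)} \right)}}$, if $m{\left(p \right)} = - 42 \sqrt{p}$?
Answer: $\frac{327}{95357} - \frac{2 \sqrt{2893}}{95357} \approx 0.0023011$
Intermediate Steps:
$c{\left(E,P \right)} = -78 + E^{2} + E P$ ($c{\left(E,P \right)} = \left(E^{2} + E P\right) - 78 = -78 + E^{2} + E P$)
$r = 2 \sqrt{2893}$ ($r = \sqrt{- 42 \sqrt{25} + 11782} = \sqrt{\left(-42\right) 5 + 11782} = \sqrt{-210 + 11782} = \sqrt{11572} = 2 \sqrt{2893} \approx 107.57$)
$\frac{1}{r + c{\left(27,M{\left(14,-14 \right)} \right)}} = \frac{1}{2 \sqrt{2893} + \left(-78 + 27^{2} + 27 \left(-12\right)\right)} = \frac{1}{2 \sqrt{2893} - -327} = \frac{1}{2 \sqrt{2893} + 327} = \frac{1}{327 + 2 \sqrt{2893}}$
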